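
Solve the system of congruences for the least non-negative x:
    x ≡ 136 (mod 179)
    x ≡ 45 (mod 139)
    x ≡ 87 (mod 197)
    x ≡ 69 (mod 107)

Combine the congruences pairwise.
From x ≡ 136 (mod 179) write x = 136 + 179t. Substituting into x ≡ 45 (mod 139) gives 179t ≡ 48 (mod 139), and since 40⁻¹ ≡ 73 (mod 139), t ≡ 29. Hence x ≡ 136 + 179·29 = 5327 (mod 24881).
From x ≡ 5327 (mod 24881) write x = 5327 + 24881t. Substituting into x ≡ 87 (mod 197) gives 24881t ≡ 79 (mod 197), and since 59⁻¹ ≡ 187 (mod 197), t ≡ 195. Hence x ≡ 5327 + 24881·195 = 4857122 (mod 4901557).
From x ≡ 4857122 (mod 4901557) write x = 4857122 + 4901557t. Substituting into x ≡ 69 (mod 107) gives 4901557t ≡ 105 (mod 107), and since 101⁻¹ ≡ 89 (mod 107), t ≡ 36. Hence x ≡ 4857122 + 4901557·36 = 181313174 (mod 524466599).

181313174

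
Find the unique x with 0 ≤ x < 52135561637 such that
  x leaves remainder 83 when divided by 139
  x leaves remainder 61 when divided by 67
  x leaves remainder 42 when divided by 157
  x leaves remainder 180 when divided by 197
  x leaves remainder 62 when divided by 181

From x ≡ 83 (mod 139) write x = 83 + 139t. Substituting into x ≡ 61 (mod 67) gives 139t ≡ 45 (mod 67), and since 5⁻¹ ≡ 27 (mod 67), t ≡ 9. Hence x ≡ 83 + 139·9 = 1334 (mod 9313).
From x ≡ 1334 (mod 9313) write x = 1334 + 9313t. Substituting into x ≡ 42 (mod 157) gives 9313t ≡ 121 (mod 157), and since 50⁻¹ ≡ 22 (mod 157), t ≡ 150. Hence x ≡ 1334 + 9313·150 = 1398284 (mod 1462141).
From x ≡ 1398284 (mod 1462141) write x = 1398284 + 1462141t. Substituting into x ≡ 180 (mod 197) gives 1462141t ≡ 5 (mod 197), and since 7⁻¹ ≡ 169 (mod 197), t ≡ 57. Hence x ≡ 1398284 + 1462141·57 = 84740321 (mod 288041777).
From x ≡ 84740321 (mod 288041777) write x = 84740321 + 288041777t. Substituting into x ≡ 62 (mod 181) gives 288041777t ≡ 140 (mod 181), and since 6⁻¹ ≡ 151 (mod 181), t ≡ 144. Hence x ≡ 84740321 + 288041777·144 = 41562756209 (mod 52135561637).

41562756209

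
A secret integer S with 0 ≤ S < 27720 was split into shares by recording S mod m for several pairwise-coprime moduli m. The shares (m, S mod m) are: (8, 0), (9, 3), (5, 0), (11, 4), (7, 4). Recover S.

20640

The moduli are pairwise coprime; N = 8·9·5·11·7 = 27720.
N/8 = 3465; 3465 ≡ 1 (mod 8), inverse 1.
N/9 = 3080; 3080 ≡ 2 (mod 9); 2·5 ≡ 1, so inverse 5.
N/5 = 5544; 5544 ≡ 4 (mod 5); 4·4 ≡ 1, so inverse 4.
N/11 = 2520; 2520 ≡ 1 (mod 11), inverse 1.
N/7 = 3960; 3960 ≡ 5 (mod 7); 5·3 ≡ 1, so inverse 3.
S ≡ 0·3465·1 + 3·3080·5 + 0·5544·4 + 4·2520·1 + 4·3960·3 = 103800.
103800 mod 27720 = 20640.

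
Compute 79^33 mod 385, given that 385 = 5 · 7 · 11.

239

Mod 5: 79 ≡ 4; by Fermat, exponent reduces to 33 mod 4 = 1; 4^1 ≡ 4 (mod 5).
Mod 7: 79 ≡ 2; by Fermat, exponent reduces to 33 mod 6 = 3; 2^3 ≡ 1 (mod 7).
Mod 11: 79 ≡ 2; by Fermat, exponent reduces to 33 mod 10 = 3; 2^3 ≡ 8 (mod 11).
Combine by CRT: x ≡ 4 (mod 5), x ≡ 1 (mod 7), x ≡ 8 (mod 11) ⇒ x ≡ 239 (mod 385).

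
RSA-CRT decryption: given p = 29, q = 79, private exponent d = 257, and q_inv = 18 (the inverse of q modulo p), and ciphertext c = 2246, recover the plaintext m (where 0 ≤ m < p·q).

1253

d_p = d mod (p−1) = 257 mod 28 = 5; d_q = d mod (q−1) = 23.
m₁ = c^(d_p) mod p: c ≡ 13 (mod 29), and 13^5 mod 29 = 6.
m₂ = c^(d_q) mod q: c ≡ 34 (mod 79), and 34^23 mod 79 = 68.
h = q_inv·(m₁ − m₂) mod p = 18·(6 − 68) mod 29 = 15.
m = m₂ + h·q = 68 + 15·79 = 1253.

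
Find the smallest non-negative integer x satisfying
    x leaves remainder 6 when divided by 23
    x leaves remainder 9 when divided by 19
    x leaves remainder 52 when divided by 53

13461

The moduli are pairwise coprime; N = 23·19·53 = 23161.
N/23 = 1007; 1007 ≡ 18 (mod 23); 18·9 ≡ 1, so inverse 9.
N/19 = 1219; 1219 ≡ 3 (mod 19); 3·13 ≡ 1, so inverse 13.
N/53 = 437; 437 ≡ 13 (mod 53); 13·49 ≡ 1, so inverse 49.
x ≡ 6·1007·9 + 9·1219·13 + 52·437·49 = 1310477.
1310477 mod 23161 = 13461.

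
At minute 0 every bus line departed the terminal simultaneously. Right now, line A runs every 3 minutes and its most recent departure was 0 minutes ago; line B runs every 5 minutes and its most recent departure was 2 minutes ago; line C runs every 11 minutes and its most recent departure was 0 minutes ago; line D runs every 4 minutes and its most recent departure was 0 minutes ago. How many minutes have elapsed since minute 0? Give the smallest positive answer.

132

From t ≡ 0 (mod 3) write t = 0 + 3s. Substituting into t ≡ 2 (mod 5) gives 3s ≡ 2 (mod 5), and since 3⁻¹ ≡ 2 (mod 5), s ≡ 4. Hence t ≡ 0 + 3·4 = 12 (mod 15).
From t ≡ 12 (mod 15) write t = 12 + 15s. Substituting into t ≡ 0 (mod 11) gives 15s ≡ 10 (mod 11), and since 4⁻¹ ≡ 3 (mod 11), s ≡ 8. Hence t ≡ 12 + 15·8 = 132 (mod 165).
From t ≡ 132 (mod 165) write t = 132 + 165s. Substituting into t ≡ 0 (mod 4) gives 165s ≡ 0 (mod 4), and since 1⁻¹ ≡ 1 (mod 4), s ≡ 0. Hence t ≡ 132 + 165·0 = 132 (mod 660).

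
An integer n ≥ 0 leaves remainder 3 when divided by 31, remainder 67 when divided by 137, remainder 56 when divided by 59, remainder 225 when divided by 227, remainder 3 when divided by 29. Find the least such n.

The moduli are pairwise coprime; M = 31·137·59·227·29 = 1649522059.
M/31 = 53210389; 53210389 ≡ 5 (mod 31); 5·25 ≡ 1, so inverse 25.
M/137 = 12040307; 12040307 ≡ 62 (mod 137); 62·42 ≡ 1, so inverse 42.
M/59 = 27958001; 27958001 ≡ 25 (mod 59); 25·26 ≡ 1, so inverse 26.
M/227 = 7266617; 7266617 ≡ 120 (mod 227); 120·70 ≡ 1, so inverse 70.
M/29 = 56880071; 56880071 ≡ 22 (mod 29); 22·4 ≡ 1, so inverse 4.
n ≡ 3·53210389·25 + 67·12040307·42 + 56·27958001·26 + 225·7266617·70 + 3·56880071·4 = 193710831131.
193710831131 mod 1649522059 = 716750228.

716750228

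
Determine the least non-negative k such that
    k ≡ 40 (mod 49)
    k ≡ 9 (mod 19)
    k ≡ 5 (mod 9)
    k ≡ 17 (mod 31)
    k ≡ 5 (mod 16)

From k ≡ 40 (mod 49) write k = 40 + 49t. Substituting into k ≡ 9 (mod 19) gives 49t ≡ 7 (mod 19), and since 11⁻¹ ≡ 7 (mod 19), t ≡ 11. Hence k ≡ 40 + 49·11 = 579 (mod 931).
From k ≡ 579 (mod 931) write k = 579 + 931t. Substituting into k ≡ 5 (mod 9) gives 931t ≡ 2 (mod 9), and since 4⁻¹ ≡ 7 (mod 9), t ≡ 5. Hence k ≡ 579 + 931·5 = 5234 (mod 8379).
From k ≡ 5234 (mod 8379) write k = 5234 + 8379t. Substituting into k ≡ 17 (mod 31) gives 8379t ≡ 22 (mod 31), and since 9⁻¹ ≡ 7 (mod 31), t ≡ 30. Hence k ≡ 5234 + 8379·30 = 256604 (mod 259749).
From k ≡ 256604 (mod 259749) write k = 256604 + 259749t. Substituting into k ≡ 5 (mod 16) gives 259749t ≡ 9 (mod 16), and since 5⁻¹ ≡ 13 (mod 16), t ≡ 5. Hence k ≡ 256604 + 259749·5 = 1555349 (mod 4155984).

1555349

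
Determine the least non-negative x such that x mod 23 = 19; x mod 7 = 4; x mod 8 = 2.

The moduli are pairwise coprime; N = 23·7·8 = 1288.
N/23 = 56; 56 ≡ 10 (mod 23); 10·7 ≡ 1, so inverse 7.
N/7 = 184; 184 ≡ 2 (mod 7); 2·4 ≡ 1, so inverse 4.
N/8 = 161; 161 ≡ 1 (mod 8), inverse 1.
x ≡ 19·56·7 + 4·184·4 + 2·161·1 = 10714.
10714 mod 1288 = 410.

410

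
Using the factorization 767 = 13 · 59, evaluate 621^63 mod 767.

168

Mod 13: 621 ≡ 10; by Fermat, exponent reduces to 63 mod 12 = 3; 10^3 ≡ 12 (mod 13).
Mod 59: 621 ≡ 31; by Fermat, exponent reduces to 63 mod 58 = 5; 31^5 ≡ 50 (mod 59).
Combine by CRT: x ≡ 12 (mod 13), x ≡ 50 (mod 59) ⇒ x ≡ 168 (mod 767).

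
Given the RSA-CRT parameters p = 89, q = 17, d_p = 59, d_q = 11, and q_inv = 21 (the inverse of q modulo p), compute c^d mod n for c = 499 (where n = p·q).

226

m₁ = c^(d_p) mod p: c ≡ 54 (mod 89), and 54^59 mod 89 = 48.
m₂ = c^(d_q) mod q: c ≡ 6 (mod 17), and 6^11 mod 17 = 5.
h = q_inv·(m₁ − m₂) mod p = 21·(48 − 5) mod 89 = 13.
m = m₂ + h·q = 5 + 13·17 = 226.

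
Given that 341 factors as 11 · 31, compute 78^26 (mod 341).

78

Mod 11: 78 ≡ 1; by Fermat, exponent reduces to 26 mod 10 = 6; 1^6 ≡ 1 (mod 11).
Mod 31: 78 ≡ 16; 16^26 ≡ 16 (mod 31).
Combine by CRT: x ≡ 1 (mod 11), x ≡ 16 (mod 31) ⇒ x ≡ 78 (mod 341).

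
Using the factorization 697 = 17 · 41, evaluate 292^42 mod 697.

25

Mod 17: 292 ≡ 3; by Fermat, exponent reduces to 42 mod 16 = 10; 3^10 ≡ 8 (mod 17).
Mod 41: 292 ≡ 5; by Fermat, exponent reduces to 42 mod 40 = 2; 5^2 ≡ 25 (mod 41).
Combine by CRT: x ≡ 8 (mod 17), x ≡ 25 (mod 41) ⇒ x ≡ 25 (mod 697).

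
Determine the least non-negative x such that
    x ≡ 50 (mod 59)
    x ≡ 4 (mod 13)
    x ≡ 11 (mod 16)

From x ≡ 50 (mod 59) write x = 50 + 59t. Substituting into x ≡ 4 (mod 13) gives 59t ≡ 6 (mod 13), and since 7⁻¹ ≡ 2 (mod 13), t ≡ 12. Hence x ≡ 50 + 59·12 = 758 (mod 767).
From x ≡ 758 (mod 767) write x = 758 + 767t. Substituting into x ≡ 11 (mod 16) gives 767t ≡ 5 (mod 16), and since 15⁻¹ ≡ 15 (mod 16), t ≡ 11. Hence x ≡ 758 + 767·11 = 9195 (mod 12272).

9195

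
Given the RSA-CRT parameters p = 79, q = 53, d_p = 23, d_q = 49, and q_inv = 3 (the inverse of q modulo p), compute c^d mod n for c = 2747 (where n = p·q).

3335

m₁ = c^(d_p) mod p: c ≡ 61 (mod 79), and 61^23 mod 79 = 17.
m₂ = c^(d_q) mod q: c ≡ 44 (mod 53), and 44^49 mod 53 = 49.
h = q_inv·(m₁ − m₂) mod p = 3·(17 − 49) mod 79 = 62.
m = m₂ + h·q = 49 + 62·53 = 3335.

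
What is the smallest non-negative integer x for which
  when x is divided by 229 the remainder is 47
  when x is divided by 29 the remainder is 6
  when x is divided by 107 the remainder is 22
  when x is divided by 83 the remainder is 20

The moduli are pairwise coprime; N = 229·29·107·83 = 58978721.
N/229 = 257549; 257549 ≡ 153 (mod 229); 153·3 ≡ 1, so inverse 3.
N/29 = 2033749; 2033749 ≡ 8 (mod 29); 8·11 ≡ 1, so inverse 11.
N/107 = 551203; 551203 ≡ 46 (mod 107); 46·7 ≡ 1, so inverse 7.
N/83 = 710587; 710587 ≡ 24 (mod 83); 24·45 ≡ 1, so inverse 45.
x ≡ 47·257549·3 + 6·2033749·11 + 22·551203·7 + 20·710587·45 = 894955405.
894955405 mod 58978721 = 10274590.

10274590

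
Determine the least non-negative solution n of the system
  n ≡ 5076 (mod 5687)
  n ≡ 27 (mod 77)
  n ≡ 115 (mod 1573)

Combine the congruences pairwise.
gcd(5687, 77) = 11 and 11 | (27 − 5076), so the pair is consistent; merging gives n ≡ 27824 (mod 39809), where 39809 = lcm(5687, 77).
gcd(39809, 1573) = 121 and 121 | (115 − 27824), so the pair is consistent; merging gives n ≡ 465723 (mod 517517), where 517517 = lcm(39809, 1573).
The solution is unique modulo lcm(5687, 77, 1573) = 517517.

465723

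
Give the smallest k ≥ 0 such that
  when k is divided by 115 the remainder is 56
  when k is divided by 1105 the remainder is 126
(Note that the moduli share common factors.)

24436

Combine the congruences pairwise.
gcd(115, 1105) = 5 and 5 | (126 − 56), so the pair is consistent; merging gives k ≡ 24436 (mod 25415), where 25415 = lcm(115, 1105).
The solution is unique modulo lcm(115, 1105) = 25415.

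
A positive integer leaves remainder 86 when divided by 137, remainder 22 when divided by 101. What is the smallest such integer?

12142

From m ≡ 86 (mod 137) write m = 86 + 137t. Substituting into m ≡ 22 (mod 101) gives 137t ≡ 37 (mod 101), and since 36⁻¹ ≡ 87 (mod 101), t ≡ 88. Hence m ≡ 86 + 137·88 = 12142 (mod 13837).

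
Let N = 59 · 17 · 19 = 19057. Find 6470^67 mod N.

10520

Mod 59: 6470 ≡ 39; by Fermat, exponent reduces to 67 mod 58 = 9; 39^9 ≡ 18 (mod 59).
Mod 17: 6470 ≡ 10; by Fermat, exponent reduces to 67 mod 16 = 3; 10^3 ≡ 14 (mod 17).
Mod 19: 6470 ≡ 10; by Fermat, exponent reduces to 67 mod 18 = 13; 10^13 ≡ 13 (mod 19).
Combine by CRT: x ≡ 18 (mod 59), x ≡ 14 (mod 17), x ≡ 13 (mod 19) ⇒ x ≡ 10520 (mod 19057).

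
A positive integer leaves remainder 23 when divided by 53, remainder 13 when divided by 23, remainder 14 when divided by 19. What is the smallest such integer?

21541

From x ≡ 23 (mod 53) write x = 23 + 53t. Substituting into x ≡ 13 (mod 23) gives 53t ≡ 13 (mod 23), and since 7⁻¹ ≡ 10 (mod 23), t ≡ 15. Hence x ≡ 23 + 53·15 = 818 (mod 1219).
From x ≡ 818 (mod 1219) write x = 818 + 1219t. Substituting into x ≡ 14 (mod 19) gives 1219t ≡ 13 (mod 19), and since 3⁻¹ ≡ 13 (mod 19), t ≡ 17. Hence x ≡ 818 + 1219·17 = 21541 (mod 23161).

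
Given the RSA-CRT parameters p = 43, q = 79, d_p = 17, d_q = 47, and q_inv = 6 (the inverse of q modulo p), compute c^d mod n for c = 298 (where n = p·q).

2382

m₁ = c^(d_p) mod p: c ≡ 40 (mod 43), and 40^17 mod 43 = 17.
m₂ = c^(d_q) mod q: c ≡ 61 (mod 79), and 61^47 mod 79 = 12.
h = q_inv·(m₁ − m₂) mod p = 6·(17 − 12) mod 43 = 30.
m = m₂ + h·q = 12 + 30·79 = 2382.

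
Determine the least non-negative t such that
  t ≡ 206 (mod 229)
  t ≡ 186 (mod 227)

Combine the congruences pairwise.
From t ≡ 206 (mod 229) write t = 206 + 229s. Substituting into t ≡ 186 (mod 227) gives 229s ≡ 207 (mod 227), and since 2⁻¹ ≡ 114 (mod 227), s ≡ 217. Hence t ≡ 206 + 229·217 = 49899 (mod 51983).

49899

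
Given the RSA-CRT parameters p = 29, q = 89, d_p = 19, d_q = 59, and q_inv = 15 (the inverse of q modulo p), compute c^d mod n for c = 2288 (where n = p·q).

2070

m₁ = c^(d_p) mod p: c ≡ 26 (mod 29), and 26^19 mod 29 = 11.
m₂ = c^(d_q) mod q: c ≡ 63 (mod 89), and 63^59 mod 89 = 23.
h = q_inv·(m₁ − m₂) mod p = 15·(11 − 23) mod 29 = 23.
m = m₂ + h·q = 23 + 23·89 = 2070.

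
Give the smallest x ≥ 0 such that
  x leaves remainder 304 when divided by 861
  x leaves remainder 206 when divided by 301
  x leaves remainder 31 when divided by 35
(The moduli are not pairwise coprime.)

101041

gcd(861, 301) = 7 and 7 | (206 − 304), so the pair is consistent; merging gives x ≡ 26995 (mod 37023), where 37023 = lcm(861, 301).
gcd(37023, 35) = 7 and 7 | (31 − 26995), so the pair is consistent; merging gives x ≡ 101041 (mod 185115), where 185115 = lcm(37023, 35).
The solution is unique modulo lcm(861, 301, 35) = 185115.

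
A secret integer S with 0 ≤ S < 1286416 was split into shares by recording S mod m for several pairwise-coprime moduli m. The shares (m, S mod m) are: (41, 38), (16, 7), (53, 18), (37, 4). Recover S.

636071

From S ≡ 38 (mod 41) write S = 38 + 41t. Substituting into S ≡ 7 (mod 16) gives 41t ≡ 1 (mod 16), and since 9⁻¹ ≡ 9 (mod 16), t ≡ 9. Hence S ≡ 38 + 41·9 = 407 (mod 656).
From S ≡ 407 (mod 656) write S = 407 + 656t. Substituting into S ≡ 18 (mod 53) gives 656t ≡ 35 (mod 53), and since 20⁻¹ ≡ 8 (mod 53), t ≡ 15. Hence S ≡ 407 + 656·15 = 10247 (mod 34768).
From S ≡ 10247 (mod 34768) write S = 10247 + 34768t. Substituting into S ≡ 4 (mod 37) gives 34768t ≡ 6 (mod 37), and since 25⁻¹ ≡ 3 (mod 37), t ≡ 18. Hence S ≡ 10247 + 34768·18 = 636071 (mod 1286416).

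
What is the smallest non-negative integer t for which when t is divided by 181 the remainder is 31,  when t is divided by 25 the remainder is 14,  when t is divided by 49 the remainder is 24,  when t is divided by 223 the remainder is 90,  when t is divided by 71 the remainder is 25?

2813593989

From t ≡ 31 (mod 181) write t = 31 + 181s. Substituting into t ≡ 14 (mod 25) gives 181s ≡ 8 (mod 25), and since 6⁻¹ ≡ 21 (mod 25), s ≡ 18. Hence t ≡ 31 + 181·18 = 3289 (mod 4525).
From t ≡ 3289 (mod 4525) write t = 3289 + 4525s. Substituting into t ≡ 24 (mod 49) gives 4525s ≡ 18 (mod 49), and since 17⁻¹ ≡ 26 (mod 49), s ≡ 27. Hence t ≡ 3289 + 4525·27 = 125464 (mod 221725).
From t ≡ 125464 (mod 221725) write t = 125464 + 221725s. Substituting into t ≡ 90 (mod 223) gives 221725s ≡ 175 (mod 223), and since 63⁻¹ ≡ 177 (mod 223), s ≡ 201. Hence t ≡ 125464 + 221725·201 = 44692189 (mod 49444675).
From t ≡ 44692189 (mod 49444675) write t = 44692189 + 49444675s. Substituting into t ≡ 25 (mod 71) gives 49444675s ≡ 64 (mod 71), and since 62⁻¹ ≡ 63 (mod 71), s ≡ 56. Hence t ≡ 44692189 + 49444675·56 = 2813593989 (mod 3510571925).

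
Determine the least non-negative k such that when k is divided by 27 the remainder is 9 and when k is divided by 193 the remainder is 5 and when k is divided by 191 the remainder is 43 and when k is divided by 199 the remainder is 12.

The moduli are pairwise coprime; N = 27·193·191·199 = 198064899.
N/27 = 7335737; 7335737 ≡ 26 (mod 27); 26·26 ≡ 1, so inverse 26.
N/193 = 1026243; 1026243 ≡ 62 (mod 193); 62·165 ≡ 1, so inverse 165.
N/191 = 1036989; 1036989 ≡ 50 (mod 191); 50·149 ≡ 1, so inverse 149.
N/199 = 995301; 995301 ≡ 102 (mod 199); 102·80 ≡ 1, so inverse 80.
k ≡ 9·7335737·26 + 5·1026243·165 + 43·1036989·149 + 12·995301·80 = 10162690416.
10162690416 mod 198064899 = 61380567.

61380567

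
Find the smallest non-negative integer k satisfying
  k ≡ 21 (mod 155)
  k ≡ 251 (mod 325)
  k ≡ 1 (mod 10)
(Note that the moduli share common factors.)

8701

gcd(155, 325) = 5 and 5 | (251 − 21), so the pair is consistent; merging gives k ≡ 8701 (mod 10075), where 10075 = lcm(155, 325).
gcd(10075, 10) = 5 and 5 | (1 − 8701), so the pair is consistent; merging gives k ≡ 8701 (mod 20150), where 20150 = lcm(10075, 10).
The solution is unique modulo lcm(155, 325, 10) = 20150.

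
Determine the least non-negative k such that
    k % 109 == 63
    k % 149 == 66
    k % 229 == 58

2357842

Combine the congruences pairwise.
From k ≡ 63 (mod 109) write k = 63 + 109t. Substituting into k ≡ 66 (mod 149) gives 109t ≡ 3 (mod 149), and since 109⁻¹ ≡ 108 (mod 149), t ≡ 26. Hence k ≡ 63 + 109·26 = 2897 (mod 16241).
From k ≡ 2897 (mod 16241) write k = 2897 + 16241t. Substituting into k ≡ 58 (mod 229) gives 16241t ≡ 138 (mod 229), and since 211⁻¹ ≡ 89 (mod 229), t ≡ 145. Hence k ≡ 2897 + 16241·145 = 2357842 (mod 3719189).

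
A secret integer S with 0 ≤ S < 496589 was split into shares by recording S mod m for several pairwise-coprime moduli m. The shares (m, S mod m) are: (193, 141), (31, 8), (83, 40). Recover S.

277675

From S ≡ 141 (mod 193) write S = 141 + 193t. Substituting into S ≡ 8 (mod 31) gives 193t ≡ 22 (mod 31), and since 7⁻¹ ≡ 9 (mod 31), t ≡ 12. Hence S ≡ 141 + 193·12 = 2457 (mod 5983).
From S ≡ 2457 (mod 5983) write S = 2457 + 5983t. Substituting into S ≡ 40 (mod 83) gives 5983t ≡ 73 (mod 83), and since 7⁻¹ ≡ 12 (mod 83), t ≡ 46. Hence S ≡ 2457 + 5983·46 = 277675 (mod 496589).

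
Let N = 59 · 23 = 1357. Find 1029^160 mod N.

12

Mod 59: 1029 ≡ 26; by Fermat, exponent reduces to 160 mod 58 = 44; 26^44 ≡ 12 (mod 59).
Mod 23: 1029 ≡ 17; by Fermat, exponent reduces to 160 mod 22 = 6; 17^6 ≡ 12 (mod 23).
Combine by CRT: x ≡ 12 (mod 59), x ≡ 12 (mod 23) ⇒ x ≡ 12 (mod 1357).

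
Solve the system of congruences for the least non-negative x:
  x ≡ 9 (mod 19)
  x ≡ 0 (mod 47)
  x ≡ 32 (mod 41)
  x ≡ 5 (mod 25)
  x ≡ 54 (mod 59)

7238705

From x ≡ 9 (mod 19) write x = 9 + 19t. Substituting into x ≡ 0 (mod 47) gives 19t ≡ 38 (mod 47), and since 19⁻¹ ≡ 5 (mod 47), t ≡ 2. Hence x ≡ 9 + 19·2 = 47 (mod 893).
From x ≡ 47 (mod 893) write x = 47 + 893t. Substituting into x ≡ 32 (mod 41) gives 893t ≡ 26 (mod 41), and since 32⁻¹ ≡ 9 (mod 41), t ≡ 29. Hence x ≡ 47 + 893·29 = 25944 (mod 36613).
From x ≡ 25944 (mod 36613) write x = 25944 + 36613t. Substituting into x ≡ 5 (mod 25) gives 36613t ≡ 11 (mod 25), and since 13⁻¹ ≡ 2 (mod 25), t ≡ 22. Hence x ≡ 25944 + 36613·22 = 831430 (mod 915325).
From x ≡ 831430 (mod 915325) write x = 831430 + 915325t. Substituting into x ≡ 54 (mod 59) gives 915325t ≡ 52 (mod 59), and since 58⁻¹ ≡ 58 (mod 59), t ≡ 7. Hence x ≡ 831430 + 915325·7 = 7238705 (mod 54004175).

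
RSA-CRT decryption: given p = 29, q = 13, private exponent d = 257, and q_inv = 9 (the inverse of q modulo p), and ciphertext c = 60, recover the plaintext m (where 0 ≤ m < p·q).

d_p = d mod (p−1) = 257 mod 28 = 5; d_q = d mod (q−1) = 5.
m₁ = c^(d_p) mod p: c ≡ 2 (mod 29), and 2^5 mod 29 = 3.
m₂ = c^(d_q) mod q: c ≡ 8 (mod 13), and 8^5 mod 13 = 8.
h = q_inv·(m₁ − m₂) mod p = 9·(3 − 8) mod 29 = 13.
m = m₂ + h·q = 8 + 13·13 = 177.

177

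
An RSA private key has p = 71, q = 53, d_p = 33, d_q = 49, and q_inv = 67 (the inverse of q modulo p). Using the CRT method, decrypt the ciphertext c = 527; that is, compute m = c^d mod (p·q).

m₁ = c^(d_p) mod p: c ≡ 30 (mod 71), and 30^33 mod 71 = 37.
m₂ = c^(d_q) mod q: c ≡ 50 (mod 53), and 50^49 mod 53 = 51.
h = q_inv·(m₁ − m₂) mod p = 67·(37 − 51) mod 71 = 56.
m = m₂ + h·q = 51 + 56·53 = 3019.

3019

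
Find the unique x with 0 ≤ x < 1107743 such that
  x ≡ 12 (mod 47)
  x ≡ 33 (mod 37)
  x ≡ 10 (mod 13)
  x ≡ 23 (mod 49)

961256

The moduli are pairwise coprime; N = 47·37·13·49 = 1107743.
N/47 = 23569; 23569 ≡ 22 (mod 47); 22·15 ≡ 1, so inverse 15.
N/37 = 29939; 29939 ≡ 6 (mod 37); 6·31 ≡ 1, so inverse 31.
N/13 = 85211; 85211 ≡ 9 (mod 13); 9·3 ≡ 1, so inverse 3.
N/49 = 22607; 22607 ≡ 18 (mod 49); 18·30 ≡ 1, so inverse 30.
x ≡ 12·23569·15 + 33·29939·31 + 10·85211·3 + 23·22607·30 = 53025177.
53025177 mod 1107743 = 961256.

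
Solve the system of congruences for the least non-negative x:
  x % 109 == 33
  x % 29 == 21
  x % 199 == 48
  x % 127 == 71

16640627

From x ≡ 33 (mod 109) write x = 33 + 109t. Substituting into x ≡ 21 (mod 29) gives 109t ≡ 17 (mod 29), and since 22⁻¹ ≡ 4 (mod 29), t ≡ 10. Hence x ≡ 33 + 109·10 = 1123 (mod 3161).
From x ≡ 1123 (mod 3161) write x = 1123 + 3161t. Substituting into x ≡ 48 (mod 199) gives 3161t ≡ 119 (mod 199), and since 176⁻¹ ≡ 173 (mod 199), t ≡ 90. Hence x ≡ 1123 + 3161·90 = 285613 (mod 629039).
From x ≡ 285613 (mod 629039) write x = 285613 + 629039t. Substituting into x ≡ 71 (mod 127) gives 629039t ≡ 81 (mod 127), and since 8⁻¹ ≡ 16 (mod 127), t ≡ 26. Hence x ≡ 285613 + 629039·26 = 16640627 (mod 79887953).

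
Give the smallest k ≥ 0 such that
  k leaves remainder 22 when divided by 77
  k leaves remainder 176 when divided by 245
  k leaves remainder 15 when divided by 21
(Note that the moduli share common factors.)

2871

gcd(77, 245) = 7 and 7 | (176 − 22), so the pair is consistent; merging gives k ≡ 176 (mod 2695), where 2695 = lcm(77, 245).
gcd(2695, 21) = 7 and 7 | (15 − 176), so the pair is consistent; merging gives k ≡ 2871 (mod 8085), where 8085 = lcm(2695, 21).
The solution is unique modulo lcm(77, 245, 21) = 8085.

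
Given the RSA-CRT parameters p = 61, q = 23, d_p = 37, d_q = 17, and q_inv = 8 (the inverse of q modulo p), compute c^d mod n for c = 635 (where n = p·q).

m₁ = c^(d_p) mod p: c ≡ 25 (mod 61), and 25^37 mod 61 = 12.
m₂ = c^(d_q) mod q: c ≡ 14 (mod 23), and 14^17 mod 23 = 20.
h = q_inv·(m₁ − m₂) mod p = 8·(12 − 20) mod 61 = 58.
m = m₂ + h·q = 20 + 58·23 = 1354.

1354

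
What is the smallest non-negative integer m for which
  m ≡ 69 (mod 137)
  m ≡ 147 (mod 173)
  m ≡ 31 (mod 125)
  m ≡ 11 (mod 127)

From m ≡ 69 (mod 137) write m = 69 + 137t. Substituting into m ≡ 147 (mod 173) gives 137t ≡ 78 (mod 173), and since 137⁻¹ ≡ 24 (mod 173), t ≡ 142. Hence m ≡ 69 + 137·142 = 19523 (mod 23701).
From m ≡ 19523 (mod 23701) write m = 19523 + 23701t. Substituting into m ≡ 31 (mod 125) gives 23701t ≡ 8 (mod 125), and since 76⁻¹ ≡ 51 (mod 125), t ≡ 33. Hence m ≡ 19523 + 23701·33 = 801656 (mod 2962625).
From m ≡ 801656 (mod 2962625) write m = 801656 + 2962625t. Substituting into m ≡ 11 (mod 127) gives 2962625t ≡ 106 (mod 127), and since 96⁻¹ ≡ 86 (mod 127), t ≡ 99. Hence m ≡ 801656 + 2962625·99 = 294101531 (mod 376253375).

294101531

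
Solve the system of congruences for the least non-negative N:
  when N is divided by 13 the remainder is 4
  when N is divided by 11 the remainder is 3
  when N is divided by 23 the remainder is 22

Combine the congruences pairwise.
From N ≡ 4 (mod 13) write N = 4 + 13t. Substituting into N ≡ 3 (mod 11) gives 13t ≡ 10 (mod 11), and since 2⁻¹ ≡ 6 (mod 11), t ≡ 5. Hence N ≡ 4 + 13·5 = 69 (mod 143).
From N ≡ 69 (mod 143) write N = 69 + 143t. Substituting into N ≡ 22 (mod 23) gives 143t ≡ 22 (mod 23), and since 5⁻¹ ≡ 14 (mod 23), t ≡ 9. Hence N ≡ 69 + 143·9 = 1356 (mod 3289).

1356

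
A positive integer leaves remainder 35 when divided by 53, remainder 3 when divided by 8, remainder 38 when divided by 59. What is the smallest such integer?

4699

From t ≡ 35 (mod 53) write t = 35 + 53s. Substituting into t ≡ 3 (mod 8) gives 53s ≡ 0 (mod 8), and since 5⁻¹ ≡ 5 (mod 8), s ≡ 0. Hence t ≡ 35 + 53·0 = 35 (mod 424).
From t ≡ 35 (mod 424) write t = 35 + 424s. Substituting into t ≡ 38 (mod 59) gives 424s ≡ 3 (mod 59), and since 11⁻¹ ≡ 43 (mod 59), s ≡ 11. Hence t ≡ 35 + 424·11 = 4699 (mod 25016).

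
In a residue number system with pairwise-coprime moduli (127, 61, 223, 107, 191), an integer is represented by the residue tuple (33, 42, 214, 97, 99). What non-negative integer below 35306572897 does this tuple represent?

24416028036

From x ≡ 33 (mod 127) write x = 33 + 127t. Substituting into x ≡ 42 (mod 61) gives 127t ≡ 9 (mod 61), and since 5⁻¹ ≡ 49 (mod 61), t ≡ 14. Hence x ≡ 33 + 127·14 = 1811 (mod 7747).
From x ≡ 1811 (mod 7747) write x = 1811 + 7747t. Substituting into x ≡ 214 (mod 223) gives 7747t ≡ 187 (mod 223), and since 165⁻¹ ≡ 173 (mod 223), t ≡ 16. Hence x ≡ 1811 + 7747·16 = 125763 (mod 1727581).
From x ≡ 125763 (mod 1727581) write x = 125763 + 1727581t. Substituting into x ≡ 97 (mod 107) gives 1727581t ≡ 59 (mod 107), and since 66⁻¹ ≡ 60 (mod 107), t ≡ 9. Hence x ≡ 125763 + 1727581·9 = 15673992 (mod 184851167).
From x ≡ 15673992 (mod 184851167) write x = 15673992 + 184851167t. Substituting into x ≡ 99 (mod 191) gives 184851167t ≡ 140 (mod 191), and since 30⁻¹ ≡ 121 (mod 191), t ≡ 132. Hence x ≡ 15673992 + 184851167·132 = 24416028036 (mod 35306572897).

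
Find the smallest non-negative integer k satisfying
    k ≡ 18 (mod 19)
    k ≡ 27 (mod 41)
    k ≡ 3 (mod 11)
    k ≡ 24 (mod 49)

From k ≡ 18 (mod 19) write k = 18 + 19t. Substituting into k ≡ 27 (mod 41) gives 19t ≡ 9 (mod 41), and since 19⁻¹ ≡ 13 (mod 41), t ≡ 35. Hence k ≡ 18 + 19·35 = 683 (mod 779).
From k ≡ 683 (mod 779) write k = 683 + 779t. Substituting into k ≡ 3 (mod 11) gives 779t ≡ 2 (mod 11), and since 9⁻¹ ≡ 5 (mod 11), t ≡ 10. Hence k ≡ 683 + 779·10 = 8473 (mod 8569).
From k ≡ 8473 (mod 8569) write k = 8473 + 8569t. Substituting into k ≡ 24 (mod 49) gives 8569t ≡ 28 (mod 49), and since 43⁻¹ ≡ 8 (mod 49), t ≡ 28. Hence k ≡ 8473 + 8569·28 = 248405 (mod 419881).

248405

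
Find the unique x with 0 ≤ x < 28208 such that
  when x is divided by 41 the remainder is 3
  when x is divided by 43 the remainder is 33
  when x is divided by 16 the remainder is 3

22307

The moduli are pairwise coprime; N = 41·43·16 = 28208.
N/41 = 688; 688 ≡ 32 (mod 41); 32·9 ≡ 1, so inverse 9.
N/43 = 656; 656 ≡ 11 (mod 43); 11·4 ≡ 1, so inverse 4.
N/16 = 1763; 1763 ≡ 3 (mod 16); 3·11 ≡ 1, so inverse 11.
x ≡ 3·688·9 + 33·656·4 + 3·1763·11 = 163347.
163347 mod 28208 = 22307.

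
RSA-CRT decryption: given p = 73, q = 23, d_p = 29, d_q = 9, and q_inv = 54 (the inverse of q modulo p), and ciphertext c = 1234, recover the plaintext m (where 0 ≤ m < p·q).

m₁ = c^(d_p) mod p: c ≡ 66 (mod 73), and 66^29 mod 73 = 56.
m₂ = c^(d_q) mod q: c ≡ 15 (mod 23), and 15^9 mod 23 = 14.
h = q_inv·(m₁ − m₂) mod p = 54·(56 − 14) mod 73 = 5.
m = m₂ + h·q = 14 + 5·23 = 129.

129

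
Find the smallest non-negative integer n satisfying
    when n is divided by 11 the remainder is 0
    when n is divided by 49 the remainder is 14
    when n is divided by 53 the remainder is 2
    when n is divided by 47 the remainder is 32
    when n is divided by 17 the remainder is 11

9523360

Combine the congruences pairwise.
From n ≡ 0 (mod 11) write n = 0 + 11t. Substituting into n ≡ 14 (mod 49) gives 11t ≡ 14 (mod 49), and since 11⁻¹ ≡ 9 (mod 49), t ≡ 28. Hence n ≡ 0 + 11·28 = 308 (mod 539).
From n ≡ 308 (mod 539) write n = 308 + 539t. Substituting into n ≡ 2 (mod 53) gives 539t ≡ 12 (mod 53), and since 9⁻¹ ≡ 6 (mod 53), t ≡ 19. Hence n ≡ 308 + 539·19 = 10549 (mod 28567).
From n ≡ 10549 (mod 28567) write n = 10549 + 28567t. Substituting into n ≡ 32 (mod 47) gives 28567t ≡ 11 (mod 47), and since 38⁻¹ ≡ 26 (mod 47), t ≡ 4. Hence n ≡ 10549 + 28567·4 = 124817 (mod 1342649).
From n ≡ 124817 (mod 1342649) write n = 124817 + 1342649t. Substituting into n ≡ 11 (mod 17) gives 1342649t ≡ 8 (mod 17), and since 6⁻¹ ≡ 3 (mod 17), t ≡ 7. Hence n ≡ 124817 + 1342649·7 = 9523360 (mod 22825033).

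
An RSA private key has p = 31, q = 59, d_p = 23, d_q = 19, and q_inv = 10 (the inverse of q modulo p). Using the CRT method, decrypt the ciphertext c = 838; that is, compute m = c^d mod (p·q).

63

m₁ = c^(d_p) mod p: c ≡ 1 (mod 31), and 1^23 mod 31 = 1.
m₂ = c^(d_q) mod q: c ≡ 12 (mod 59), and 12^19 mod 59 = 4.
h = q_inv·(m₁ − m₂) mod p = 10·(1 − 4) mod 31 = 1.
m = m₂ + h·q = 4 + 1·59 = 63.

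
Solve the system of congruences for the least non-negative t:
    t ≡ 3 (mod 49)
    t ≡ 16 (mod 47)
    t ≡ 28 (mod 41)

52139

Combine the congruences pairwise.
From t ≡ 3 (mod 49) write t = 3 + 49s. Substituting into t ≡ 16 (mod 47) gives 49s ≡ 13 (mod 47), and since 2⁻¹ ≡ 24 (mod 47), s ≡ 30. Hence t ≡ 3 + 49·30 = 1473 (mod 2303).
From t ≡ 1473 (mod 2303) write t = 1473 + 2303s. Substituting into t ≡ 28 (mod 41) gives 2303s ≡ 31 (mod 41), and since 7⁻¹ ≡ 6 (mod 41), s ≡ 22. Hence t ≡ 1473 + 2303·22 = 52139 (mod 94423).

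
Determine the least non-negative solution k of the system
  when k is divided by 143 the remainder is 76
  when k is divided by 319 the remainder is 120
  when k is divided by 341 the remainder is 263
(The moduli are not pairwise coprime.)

gcd(143, 319) = 11 and 11 | (120 − 76), so the pair is consistent; merging gives k ≡ 1077 (mod 4147), where 4147 = lcm(143, 319).
gcd(4147, 341) = 11 and 11 | (263 − 1077), so the pair is consistent; merging gives k ≡ 42547 (mod 128557), where 128557 = lcm(4147, 341).
The solution is unique modulo lcm(143, 319, 341) = 128557.

42547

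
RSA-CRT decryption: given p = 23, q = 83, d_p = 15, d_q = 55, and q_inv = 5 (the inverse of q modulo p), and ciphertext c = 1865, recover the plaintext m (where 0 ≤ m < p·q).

m₁ = c^(d_p) mod p: c ≡ 2 (mod 23), and 2^15 mod 23 = 16.
m₂ = c^(d_q) mod q: c ≡ 39 (mod 83), and 39^55 mod 83 = 13.
h = q_inv·(m₁ − m₂) mod p = 5·(16 − 13) mod 23 = 15.
m = m₂ + h·q = 13 + 15·83 = 1258.

1258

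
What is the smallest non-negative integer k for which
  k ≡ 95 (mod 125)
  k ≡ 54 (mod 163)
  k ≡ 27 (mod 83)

The moduli are pairwise coprime; N = 125·163·83 = 1691125.
N/125 = 13529; 13529 ≡ 29 (mod 125); 29·69 ≡ 1, so inverse 69.
N/163 = 10375; 10375 ≡ 106 (mod 163); 106·20 ≡ 1, so inverse 20.
N/83 = 20375; 20375 ≡ 40 (mod 83); 40·27 ≡ 1, so inverse 27.
k ≡ 95·13529·69 + 54·10375·20 + 27·20375·27 = 114740970.
114740970 mod 1691125 = 1435595.

1435595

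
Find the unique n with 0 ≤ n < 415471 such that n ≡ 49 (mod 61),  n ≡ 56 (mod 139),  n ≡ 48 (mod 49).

245391

The moduli are pairwise coprime; M = 61·139·49 = 415471.
M/61 = 6811; 6811 ≡ 40 (mod 61); 40·29 ≡ 1, so inverse 29.
M/139 = 2989; 2989 ≡ 70 (mod 139); 70·2 ≡ 1, so inverse 2.
M/49 = 8479; 8479 ≡ 2 (mod 49); 2·25 ≡ 1, so inverse 25.
n ≡ 49·6811·29 + 56·2989·2 + 48·8479·25 = 20187999.
20187999 mod 415471 = 245391.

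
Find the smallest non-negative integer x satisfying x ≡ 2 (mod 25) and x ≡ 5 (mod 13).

252

From x ≡ 2 (mod 25) write x = 2 + 25t. Substituting into x ≡ 5 (mod 13) gives 25t ≡ 3 (mod 13), and since 12⁻¹ ≡ 12 (mod 13), t ≡ 10. Hence x ≡ 2 + 25·10 = 252 (mod 325).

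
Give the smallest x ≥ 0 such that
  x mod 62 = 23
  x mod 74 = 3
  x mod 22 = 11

gcd(62, 74) = 2 and 2 | (3 − 23), so the pair is consistent; merging gives x ≡ 891 (mod 2294), where 2294 = lcm(62, 74).
gcd(2294, 22) = 2 and 2 | (11 − 891), so the pair is consistent; merging gives x ≡ 891 (mod 25234), where 25234 = lcm(2294, 22).
The solution is unique modulo lcm(62, 74, 22) = 25234.

891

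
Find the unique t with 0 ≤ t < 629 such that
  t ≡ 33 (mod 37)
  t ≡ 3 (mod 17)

From t ≡ 33 (mod 37) write t = 33 + 37s. Substituting into t ≡ 3 (mod 17) gives 37s ≡ 4 (mod 17), and since 3⁻¹ ≡ 6 (mod 17), s ≡ 7. Hence t ≡ 33 + 37·7 = 292 (mod 629).

292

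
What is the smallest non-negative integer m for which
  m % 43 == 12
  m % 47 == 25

Combine the congruences pairwise.
From m ≡ 12 (mod 43) write m = 12 + 43t. Substituting into m ≡ 25 (mod 47) gives 43t ≡ 13 (mod 47), and since 43⁻¹ ≡ 35 (mod 47), t ≡ 32. Hence m ≡ 12 + 43·32 = 1388 (mod 2021).

1388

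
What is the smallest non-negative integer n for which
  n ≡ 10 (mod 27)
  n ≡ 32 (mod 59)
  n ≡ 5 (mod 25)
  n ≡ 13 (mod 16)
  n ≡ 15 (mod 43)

Combine the congruences pairwise.
From n ≡ 10 (mod 27) write n = 10 + 27t. Substituting into n ≡ 32 (mod 59) gives 27t ≡ 22 (mod 59), and since 27⁻¹ ≡ 35 (mod 59), t ≡ 3. Hence n ≡ 10 + 27·3 = 91 (mod 1593).
From n ≡ 91 (mod 1593) write n = 91 + 1593t. Substituting into n ≡ 5 (mod 25) gives 1593t ≡ 14 (mod 25), and since 18⁻¹ ≡ 7 (mod 25), t ≡ 23. Hence n ≡ 91 + 1593·23 = 36730 (mod 39825).
From n ≡ 36730 (mod 39825) write n = 36730 + 39825t. Substituting into n ≡ 13 (mod 16) gives 39825t ≡ 3 (mod 16), and since 1⁻¹ ≡ 1 (mod 16), t ≡ 3. Hence n ≡ 36730 + 39825·3 = 156205 (mod 637200).
From n ≡ 156205 (mod 637200) write n = 156205 + 637200t. Substituting into n ≡ 15 (mod 43) gives 637200t ≡ 29 (mod 43), and since 26⁻¹ ≡ 5 (mod 43), t ≡ 16. Hence n ≡ 156205 + 637200·16 = 10351405 (mod 27399600).

10351405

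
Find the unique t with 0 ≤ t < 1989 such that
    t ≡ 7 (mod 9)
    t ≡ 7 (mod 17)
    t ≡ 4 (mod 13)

160

The moduli are pairwise coprime; N = 9·17·13 = 1989.
N/9 = 221; 221 ≡ 5 (mod 9); 5·2 ≡ 1, so inverse 2.
N/17 = 117; 117 ≡ 15 (mod 17); 15·8 ≡ 1, so inverse 8.
N/13 = 153; 153 ≡ 10 (mod 13); 10·4 ≡ 1, so inverse 4.
t ≡ 7·221·2 + 7·117·8 + 4·153·4 = 12094.
12094 mod 1989 = 160.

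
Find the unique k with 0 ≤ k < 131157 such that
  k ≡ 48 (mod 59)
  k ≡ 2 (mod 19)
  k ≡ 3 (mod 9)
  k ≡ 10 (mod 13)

44652

The moduli are pairwise coprime; N = 59·19·9·13 = 131157.
N/59 = 2223; 2223 ≡ 40 (mod 59); 40·31 ≡ 1, so inverse 31.
N/19 = 6903; 6903 ≡ 6 (mod 19); 6·16 ≡ 1, so inverse 16.
N/9 = 14573; 14573 ≡ 2 (mod 9); 2·5 ≡ 1, so inverse 5.
N/13 = 10089; 10089 ≡ 1 (mod 13), inverse 1.
k ≡ 48·2223·31 + 2·6903·16 + 3·14573·5 + 10·10089·1 = 3848205.
3848205 mod 131157 = 44652.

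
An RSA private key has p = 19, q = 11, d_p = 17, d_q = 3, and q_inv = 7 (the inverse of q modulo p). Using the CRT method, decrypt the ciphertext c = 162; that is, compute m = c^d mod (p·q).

116

m₁ = c^(d_p) mod p: c ≡ 10 (mod 19), and 10^17 mod 19 = 2.
m₂ = c^(d_q) mod q: c ≡ 8 (mod 11), and 8^3 mod 11 = 6.
h = q_inv·(m₁ − m₂) mod p = 7·(2 − 6) mod 19 = 10.
m = m₂ + h·q = 6 + 10·11 = 116.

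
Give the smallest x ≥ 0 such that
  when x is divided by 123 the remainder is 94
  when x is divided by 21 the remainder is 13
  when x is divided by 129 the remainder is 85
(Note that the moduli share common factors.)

24079

gcd(123, 21) = 3 and 3 | (13 − 94), so the pair is consistent; merging gives x ≡ 832 (mod 861), where 861 = lcm(123, 21).
gcd(861, 129) = 3 and 3 | (85 − 832), so the pair is consistent; merging gives x ≡ 24079 (mod 37023), where 37023 = lcm(861, 129).
The solution is unique modulo lcm(123, 21, 129) = 37023.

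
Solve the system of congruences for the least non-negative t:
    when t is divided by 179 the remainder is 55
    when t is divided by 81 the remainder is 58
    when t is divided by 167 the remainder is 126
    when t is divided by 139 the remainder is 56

From t ≡ 55 (mod 179) write t = 55 + 179s. Substituting into t ≡ 58 (mod 81) gives 179s ≡ 3 (mod 81), and since 17⁻¹ ≡ 62 (mod 81), s ≡ 24. Hence t ≡ 55 + 179·24 = 4351 (mod 14499).
From t ≡ 4351 (mod 14499) write t = 4351 + 14499s. Substituting into t ≡ 126 (mod 167) gives 14499s ≡ 117 (mod 167), and since 137⁻¹ ≡ 128 (mod 167), s ≡ 113. Hence t ≡ 4351 + 14499·113 = 1642738 (mod 2421333).
From t ≡ 1642738 (mod 2421333) write t = 1642738 + 2421333s. Substituting into t ≡ 56 (mod 139) gives 2421333s ≡ 20 (mod 139), and since 92⁻¹ ≡ 68 (mod 139), s ≡ 109. Hence t ≡ 1642738 + 2421333·109 = 265568035 (mod 336565287).

265568035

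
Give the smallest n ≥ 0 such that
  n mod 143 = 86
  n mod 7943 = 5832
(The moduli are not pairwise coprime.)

61433

gcd(143, 7943) = 13 and 13 | (5832 − 86), so the pair is consistent; merging gives n ≡ 61433 (mod 87373), where 87373 = lcm(143, 7943).
The solution is unique modulo lcm(143, 7943) = 87373.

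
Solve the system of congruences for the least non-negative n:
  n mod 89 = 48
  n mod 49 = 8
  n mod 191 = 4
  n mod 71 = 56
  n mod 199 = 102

The moduli are pairwise coprime; M = 89·49·191·71·199 = 11768764679.
M/89 = 132233311; 132233311 ≡ 48 (mod 89); 48·13 ≡ 1, so inverse 13.
M/49 = 240178871; 240178871 ≡ 30 (mod 49); 30·18 ≡ 1, so inverse 18.
M/191 = 61616569; 61616569 ≡ 160 (mod 191); 160·154 ≡ 1, so inverse 154.
M/71 = 165757249; 165757249 ≡ 10 (mod 71); 10·64 ≡ 1, so inverse 64.
M/199 = 59139521; 59139521 ≡ 104 (mod 199); 104·155 ≡ 1, so inverse 155.
n ≡ 48·132233311·13 + 8·240178871·18 + 4·61616569·154 + 56·165757249·64 + 102·59139521·155 = 1684124957418.
1684124957418 mod 11768764679 = 1191608321.

1191608321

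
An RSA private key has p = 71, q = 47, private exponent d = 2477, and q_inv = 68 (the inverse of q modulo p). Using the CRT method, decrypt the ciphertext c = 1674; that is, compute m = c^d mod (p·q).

d_p = d mod (p−1) = 2477 mod 70 = 27; d_q = d mod (q−1) = 39.
m₁ = c^(d_p) mod p: c ≡ 41 (mod 71), and 41^27 mod 71 = 26.
m₂ = c^(d_q) mod q: c ≡ 29 (mod 47), and 29^39 mod 47 = 39.
h = q_inv·(m₁ − m₂) mod p = 68·(26 − 39) mod 71 = 39.
m = m₂ + h·q = 39 + 39·47 = 1872.

1872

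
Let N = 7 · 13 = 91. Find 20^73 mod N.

Mod 7: 20 ≡ 6; by Fermat, exponent reduces to 73 mod 6 = 1; 6^1 ≡ 6 (mod 7).
Mod 13: 20 ≡ 7; by Fermat, exponent reduces to 73 mod 12 = 1; 7^1 ≡ 7 (mod 13).
Combine by CRT: x ≡ 6 (mod 7), x ≡ 7 (mod 13) ⇒ x ≡ 20 (mod 91).

20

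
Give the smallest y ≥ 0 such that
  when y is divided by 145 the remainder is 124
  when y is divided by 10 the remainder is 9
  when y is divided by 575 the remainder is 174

22599

Combine the congruences pairwise.
gcd(145, 10) = 5 and 5 | (9 − 124), so the pair is consistent; merging gives y ≡ 269 (mod 290), where 290 = lcm(145, 10).
gcd(290, 575) = 5 and 5 | (174 − 269), so the pair is consistent; merging gives y ≡ 22599 (mod 33350), where 33350 = lcm(290, 575).
The solution is unique modulo lcm(145, 10, 575) = 33350.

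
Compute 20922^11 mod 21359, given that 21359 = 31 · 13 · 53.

13658

Mod 31: 20922 ≡ 28; 28^11 ≡ 18 (mod 31).
Mod 13: 20922 ≡ 5; 5^11 ≡ 8 (mod 13).
Mod 53: 20922 ≡ 40; 40^11 ≡ 37 (mod 53).
Combine by CRT: x ≡ 18 (mod 31), x ≡ 8 (mod 13), x ≡ 37 (mod 53) ⇒ x ≡ 13658 (mod 21359).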